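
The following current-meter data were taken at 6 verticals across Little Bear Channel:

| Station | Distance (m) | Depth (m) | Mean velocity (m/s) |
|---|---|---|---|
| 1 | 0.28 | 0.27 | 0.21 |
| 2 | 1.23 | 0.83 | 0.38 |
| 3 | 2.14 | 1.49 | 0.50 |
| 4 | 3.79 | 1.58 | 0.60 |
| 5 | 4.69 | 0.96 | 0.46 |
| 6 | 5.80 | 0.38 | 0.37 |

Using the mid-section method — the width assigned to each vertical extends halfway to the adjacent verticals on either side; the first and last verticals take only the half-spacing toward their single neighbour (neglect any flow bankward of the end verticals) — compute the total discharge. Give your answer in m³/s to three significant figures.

w_1 = (1.23 − 0.28)/2 = 0.475 m; q_1 = 0.21 × 0.27 × 0.475 = 0.02693 m³/s
w_2 = (2.14 − 0.28)/2 = 0.93 m; q_2 = 0.38 × 0.83 × 0.93 = 0.2933 m³/s
w_3 = (3.79 − 1.23)/2 = 1.28 m; q_3 = 0.50 × 1.49 × 1.28 = 0.9536 m³/s
w_4 = (4.69 − 2.14)/2 = 1.275 m; q_4 = 0.60 × 1.58 × 1.275 = 1.209 m³/s
w_5 = (5.80 − 3.79)/2 = 1.005 m; q_5 = 0.46 × 0.96 × 1.005 = 0.4438 m³/s
w_6 = (5.80 − 4.69)/2 = 0.555 m; q_6 = 0.37 × 0.38 × 0.555 = 0.07803 m³/s
Q = Σ qᵢ = 3.004 m³/s

3.00 m³/s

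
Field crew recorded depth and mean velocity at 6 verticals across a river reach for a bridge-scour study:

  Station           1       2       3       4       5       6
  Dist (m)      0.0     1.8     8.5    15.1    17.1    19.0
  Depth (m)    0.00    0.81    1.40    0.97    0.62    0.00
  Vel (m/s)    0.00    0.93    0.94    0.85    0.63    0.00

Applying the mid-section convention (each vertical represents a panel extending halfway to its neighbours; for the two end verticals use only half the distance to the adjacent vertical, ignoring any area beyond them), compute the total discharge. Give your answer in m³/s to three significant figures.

w_2 = (8.5 − 0.0)/2 = 4.25 m; q_2 = 0.93 × 0.81 × 4.25 = 3.202 m³/s
w_3 = (15.1 − 1.8)/2 = 6.65 m; q_3 = 0.94 × 1.40 × 6.65 = 8.751 m³/s
w_4 = (17.1 − 8.5)/2 = 4.3 m; q_4 = 0.85 × 0.97 × 4.3 = 3.545 m³/s
w_5 = (19.0 − 15.1)/2 = 1.95 m; q_5 = 0.63 × 0.62 × 1.95 = 0.7617 m³/s
Stations 1, 6 contribute zero (depth or velocity is 0).
Q = Σ qᵢ = 16.26 m³/s

16.3 m³/s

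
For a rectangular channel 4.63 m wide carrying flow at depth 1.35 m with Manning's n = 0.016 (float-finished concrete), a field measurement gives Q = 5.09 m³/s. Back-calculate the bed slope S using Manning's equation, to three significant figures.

A = b·y = 4.63 × 1.35 = 6.251 m²
P = b + 2y = 4.63 + 2×1.35 = 7.330 m
R = A/P = 6.251/7.330 = 0.8527 m
S = (Q·n / (1·A·R^(2/3)))² = (5.09×0.016 / (1×6.251×0.8992))² = 0.0002099

0.000210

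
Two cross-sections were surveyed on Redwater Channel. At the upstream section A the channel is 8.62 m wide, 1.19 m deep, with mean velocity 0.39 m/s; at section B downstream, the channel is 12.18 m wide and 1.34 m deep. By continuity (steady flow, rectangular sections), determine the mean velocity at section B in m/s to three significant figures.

0.245 m/s

Q = A₁V₁ = (8.62×1.19) × 0.39 = 4.001 m³/s
A₂ = 12.18 × 1.34 = 16.32 m²
V₂ = Q/A₂ = 4.001/16.32 = 0.2451 m/s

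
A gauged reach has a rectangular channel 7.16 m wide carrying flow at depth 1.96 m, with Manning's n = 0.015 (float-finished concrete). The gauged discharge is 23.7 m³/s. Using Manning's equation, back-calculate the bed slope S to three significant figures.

A = b·y = 7.16 × 1.96 = 14.03 m²
P = b + 2y = 7.16 + 2×1.96 = 11.08 m
R = A/P = 14.03/11.08 = 1.267 m
S = (Q·n / (1·A·R^(2/3)))² = (23.7×0.015 / (1×14.03×1.171))² = 0.0004683

0.000468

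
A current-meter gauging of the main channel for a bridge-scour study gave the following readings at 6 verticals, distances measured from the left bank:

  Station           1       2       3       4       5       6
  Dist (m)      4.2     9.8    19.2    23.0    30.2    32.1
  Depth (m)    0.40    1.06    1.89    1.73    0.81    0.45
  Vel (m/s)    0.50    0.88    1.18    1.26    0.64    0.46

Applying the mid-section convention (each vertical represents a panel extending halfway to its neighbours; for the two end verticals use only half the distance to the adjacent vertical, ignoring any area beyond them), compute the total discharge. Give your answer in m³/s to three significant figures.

36.8 m³/s

w_1 = (9.8 − 4.2)/2 = 2.8 m; q_1 = 0.50 × 0.40 × 2.8 = 0.5600 m³/s
w_2 = (19.2 − 4.2)/2 = 7.5 m; q_2 = 0.88 × 1.06 × 7.5 = 6.996 m³/s
w_3 = (23.0 − 9.8)/2 = 6.6 m; q_3 = 1.18 × 1.89 × 6.6 = 14.72 m³/s
w_4 = (30.2 − 19.2)/2 = 5.5 m; q_4 = 1.26 × 1.73 × 5.5 = 11.99 m³/s
w_5 = (32.1 − 23.0)/2 = 4.55 m; q_5 = 0.64 × 0.81 × 4.55 = 2.359 m³/s
w_6 = (32.1 − 30.2)/2 = 0.95 m; q_6 = 0.46 × 0.45 × 0.95 = 0.1967 m³/s
Q = Σ qᵢ = 36.82 m³/s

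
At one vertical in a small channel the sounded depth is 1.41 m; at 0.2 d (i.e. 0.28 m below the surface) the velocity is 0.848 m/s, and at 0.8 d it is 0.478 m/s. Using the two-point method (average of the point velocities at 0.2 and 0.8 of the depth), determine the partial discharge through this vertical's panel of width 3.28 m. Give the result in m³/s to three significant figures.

v̄ = (0.848 + 0.478) / 2 = 0.6630 m/s
q = v̄ × d × w = 0.6630 × 1.41 × 3.28 = 3.066 m³/s

3.07 m³/s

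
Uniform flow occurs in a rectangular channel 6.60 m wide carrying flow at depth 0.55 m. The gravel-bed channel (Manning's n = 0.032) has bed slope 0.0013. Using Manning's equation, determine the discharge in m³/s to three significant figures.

2.48 m³/s

A = b·y = 6.60 × 0.55 = 3.630 m²
P = b + 2y = 6.60 + 2×0.55 = 7.700 m
R = A/P = 3.630/7.700 = 0.4714 m
Q = (1/n)·A·R^(2/3)·S^(1/2) = (1/0.032) × 3.630 × 0.4714^(2/3) × 0.0013^(1/2) = 2.477 m³/s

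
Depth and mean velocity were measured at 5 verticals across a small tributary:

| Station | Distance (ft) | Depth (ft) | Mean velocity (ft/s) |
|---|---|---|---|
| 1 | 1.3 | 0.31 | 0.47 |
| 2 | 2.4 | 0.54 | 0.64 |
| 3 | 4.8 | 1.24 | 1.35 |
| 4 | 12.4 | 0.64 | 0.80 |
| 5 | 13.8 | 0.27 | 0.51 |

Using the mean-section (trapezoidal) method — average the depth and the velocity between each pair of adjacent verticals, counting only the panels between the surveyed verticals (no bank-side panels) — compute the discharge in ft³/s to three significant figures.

10.5 ft³/s

Panel 1-2: Δb = 1.1 ft, d̄ = (0.31+0.54)/2 = 0.425, v̄ = (0.47+0.64)/2 = 0.555 → q = 1.1×0.425×0.555 = 0.2595 ft³/s
Panel 2-3: Δb = 2.4 ft, d̄ = (0.54+1.24)/2 = 0.89, v̄ = (0.64+1.35)/2 = 0.995 → q = 2.4×0.89×0.995 = 2.125 ft³/s
Panel 3-4: Δb = 7.6 ft, d̄ = (1.24+0.64)/2 = 0.94, v̄ = (1.35+0.80)/2 = 1.075 → q = 7.6×0.94×1.075 = 7.680 ft³/s
Panel 4-5: Δb = 1.4 ft, d̄ = (0.64+0.27)/2 = 0.455, v̄ = (0.80+0.51)/2 = 0.655 → q = 1.4×0.455×0.655 = 0.4172 ft³/s
Q = Σ q = 10.48 ft³/s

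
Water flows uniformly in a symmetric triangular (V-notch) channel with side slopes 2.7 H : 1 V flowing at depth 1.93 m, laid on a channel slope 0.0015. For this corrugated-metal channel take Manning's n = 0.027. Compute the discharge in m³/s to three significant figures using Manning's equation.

13.5 m³/s

A = z·y² = 2.7×1.93² = 10.06 m²
P = 2y√(1+z²) = 2×1.93×√(1+2.7²) = 11.11 m
R = A/P = 10.06/11.11 = 0.9049 m
Q = (1/n)·A·R^(2/3)·S^(1/2) = (1/0.027) × 10.06 × 0.9049^(2/3) × 0.0015^(1/2) = 13.50 m³/s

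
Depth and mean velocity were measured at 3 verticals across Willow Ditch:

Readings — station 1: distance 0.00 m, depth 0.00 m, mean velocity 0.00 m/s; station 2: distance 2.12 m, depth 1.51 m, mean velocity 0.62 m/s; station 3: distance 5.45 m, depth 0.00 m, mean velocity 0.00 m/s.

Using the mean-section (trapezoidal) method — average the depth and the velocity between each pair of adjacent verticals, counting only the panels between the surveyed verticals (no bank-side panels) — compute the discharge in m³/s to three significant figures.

Panel 1-2: Δb = 2.12 m, d̄ = (0.00+1.51)/2 = 0.755, v̄ = (0.00+0.62)/2 = 0.31 → q = 2.12×0.755×0.31 = 0.4962 m³/s
Panel 2-3: Δb = 3.33 m, d̄ = (1.51+0.00)/2 = 0.755, v̄ = (0.62+0.00)/2 = 0.31 → q = 3.33×0.755×0.31 = 0.7794 m³/s
Q = Σ q = 1.276 m³/s

1.28 m³/s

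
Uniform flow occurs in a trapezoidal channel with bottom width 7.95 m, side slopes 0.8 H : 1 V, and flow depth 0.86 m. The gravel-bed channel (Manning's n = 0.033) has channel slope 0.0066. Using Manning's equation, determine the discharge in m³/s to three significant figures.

A = (b + z·y)·y = (7.95 + 0.8×0.86)×0.86 = 7.429 m²
P = b + 2y√(1+z²) = 7.95 + 2×0.86×√(1+0.8²) = 10.15 m
R = A/P = 7.429/10.15 = 0.7317 m
Q = (1/n)·A·R^(2/3)·S^(1/2) = (1/0.033) × 7.429 × 0.7317^(2/3) × 0.0066^(1/2) = 14.85 m³/s

14.8 m³/s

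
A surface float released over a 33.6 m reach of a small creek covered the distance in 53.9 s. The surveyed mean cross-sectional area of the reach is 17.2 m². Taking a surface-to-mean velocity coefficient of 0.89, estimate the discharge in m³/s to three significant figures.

v_surface = L / t̄ = 33.6 / 53.9 = 0.6234 m/s
v_mean = 0.89 × 0.6234 = 0.5548 m/s
Q = A × v_mean = 17.2 × 0.5548 = 9.543 m³/s

9.54 m³/s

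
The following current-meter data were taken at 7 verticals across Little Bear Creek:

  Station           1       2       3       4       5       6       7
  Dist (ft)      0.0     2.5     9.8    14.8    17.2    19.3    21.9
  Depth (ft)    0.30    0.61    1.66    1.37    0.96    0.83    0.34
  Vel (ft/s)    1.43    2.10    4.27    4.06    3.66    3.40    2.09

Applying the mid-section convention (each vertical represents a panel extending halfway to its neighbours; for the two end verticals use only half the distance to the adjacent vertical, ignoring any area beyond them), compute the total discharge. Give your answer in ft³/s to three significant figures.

w_1 = (2.5 − 0.0)/2 = 1.25 ft; q_1 = 1.43 × 0.30 × 1.25 = 0.5363 ft³/s
w_2 = (9.8 − 0.0)/2 = 4.9 ft; q_2 = 2.10 × 0.61 × 4.9 = 6.277 ft³/s
w_3 = (14.8 − 2.5)/2 = 6.15 ft; q_3 = 4.27 × 1.66 × 6.15 = 43.59 ft³/s
w_4 = (17.2 − 9.8)/2 = 3.7 ft; q_4 = 4.06 × 1.37 × 3.7 = 20.58 ft³/s
w_5 = (19.3 − 14.8)/2 = 2.25 ft; q_5 = 3.66 × 0.96 × 2.25 = 7.906 ft³/s
w_6 = (21.9 − 17.2)/2 = 2.35 ft; q_6 = 3.40 × 0.83 × 2.35 = 6.632 ft³/s
w_7 = (21.9 − 19.3)/2 = 1.3 ft; q_7 = 2.09 × 0.34 × 1.3 = 0.9238 ft³/s
Q = Σ qᵢ = 86.45 ft³/s

86.4 ft³/s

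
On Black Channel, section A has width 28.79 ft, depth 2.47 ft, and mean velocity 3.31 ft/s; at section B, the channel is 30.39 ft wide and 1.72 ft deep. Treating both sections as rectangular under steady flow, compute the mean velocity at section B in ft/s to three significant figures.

Q = A₁V₁ = (28.79×2.47) × 3.31 = 235.4 ft³/s
A₂ = 30.39 × 1.72 = 52.27 ft²
V₂ = Q/A₂ = 235.4/52.27 = 4.503 ft/s

4.50 ft/s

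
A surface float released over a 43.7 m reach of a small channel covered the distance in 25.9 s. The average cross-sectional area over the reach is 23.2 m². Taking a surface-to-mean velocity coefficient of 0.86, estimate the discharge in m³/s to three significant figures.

v_surface = L / t̄ = 43.7 / 25.9 = 1.687 m/s
v_mean = 0.86 × 1.687 = 1.451 m/s
Q = A × v_mean = 23.2 × 1.451 = 33.66 m³/s

33.7 m³/s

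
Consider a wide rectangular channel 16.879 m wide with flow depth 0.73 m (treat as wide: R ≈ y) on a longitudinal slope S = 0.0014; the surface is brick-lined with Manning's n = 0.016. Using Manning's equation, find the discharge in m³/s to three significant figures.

23.4 m³/s

A = b·y = 16.879 × 0.73 = 12.32 m²
Wide channel: R ≈ y = 0.73 m
Q = (1/n)·A·R^(2/3)·S^(1/2) = (1/0.016) × 12.32 × 0.7300^(2/3) × 0.0014^(1/2) = 23.36 m³/s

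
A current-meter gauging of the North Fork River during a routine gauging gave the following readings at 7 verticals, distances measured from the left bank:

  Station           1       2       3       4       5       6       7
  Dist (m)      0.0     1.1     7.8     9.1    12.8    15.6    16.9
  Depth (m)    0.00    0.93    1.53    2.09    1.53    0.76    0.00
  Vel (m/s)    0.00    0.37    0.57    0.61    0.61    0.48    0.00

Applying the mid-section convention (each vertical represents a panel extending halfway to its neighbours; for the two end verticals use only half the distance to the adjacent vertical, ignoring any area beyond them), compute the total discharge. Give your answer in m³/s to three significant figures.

11.8 m³/s

w_2 = (7.8 − 0.0)/2 = 3.9 m; q_2 = 0.37 × 0.93 × 3.9 = 1.342 m³/s
w_3 = (9.1 − 1.1)/2 = 4 m; q_3 = 0.57 × 1.53 × 4 = 3.488 m³/s
w_4 = (12.8 − 7.8)/2 = 2.5 m; q_4 = 0.61 × 2.09 × 2.5 = 3.187 m³/s
w_5 = (15.6 − 9.1)/2 = 3.25 m; q_5 = 0.61 × 1.53 × 3.25 = 3.033 m³/s
w_6 = (16.9 − 12.8)/2 = 2.05 m; q_6 = 0.48 × 0.76 × 2.05 = 0.7478 m³/s
Stations 1, 7 contribute zero (depth or velocity is 0).
Q = Σ qᵢ = 11.80 m³/s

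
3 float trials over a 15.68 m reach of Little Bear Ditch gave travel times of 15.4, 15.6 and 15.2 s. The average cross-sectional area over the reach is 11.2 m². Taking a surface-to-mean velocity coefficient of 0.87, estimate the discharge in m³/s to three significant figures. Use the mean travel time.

9.92 m³/s

t̄ = (15.4 + 15.6 + 15.2) / 3 = 15.4 s
v_surface = L / t̄ = 15.68 / 15.4 = 1.018 m/s
v_mean = 0.87 × 1.018 = 0.8858 m/s
Q = A × v_mean = 11.2 × 0.8858 = 9.921 m³/s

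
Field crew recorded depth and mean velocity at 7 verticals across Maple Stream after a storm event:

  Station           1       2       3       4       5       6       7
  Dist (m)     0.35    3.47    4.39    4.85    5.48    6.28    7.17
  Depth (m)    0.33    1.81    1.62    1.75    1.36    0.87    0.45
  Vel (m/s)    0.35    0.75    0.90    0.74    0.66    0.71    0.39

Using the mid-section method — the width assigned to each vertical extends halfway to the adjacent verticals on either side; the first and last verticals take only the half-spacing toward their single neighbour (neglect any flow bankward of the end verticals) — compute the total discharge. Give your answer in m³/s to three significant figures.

w_1 = (3.47 − 0.35)/2 = 1.56 m; q_1 = 0.35 × 0.33 × 1.56 = 0.1802 m³/s
w_2 = (4.39 − 0.35)/2 = 2.02 m; q_2 = 0.75 × 1.81 × 2.02 = 2.742 m³/s
w_3 = (4.85 − 3.47)/2 = 0.69 m; q_3 = 0.90 × 1.62 × 0.69 = 1.006 m³/s
w_4 = (5.48 − 4.39)/2 = 0.545 m; q_4 = 0.74 × 1.75 × 0.545 = 0.7058 m³/s
w_5 = (6.28 − 4.85)/2 = 0.715 m; q_5 = 0.66 × 1.36 × 0.715 = 0.6418 m³/s
w_6 = (7.17 − 5.48)/2 = 0.845 m; q_6 = 0.71 × 0.87 × 0.845 = 0.5220 m³/s
w_7 = (7.17 − 6.28)/2 = 0.445 m; q_7 = 0.39 × 0.45 × 0.445 = 0.07810 m³/s
Q = Σ qᵢ = 5.876 m³/s

5.88 m³/s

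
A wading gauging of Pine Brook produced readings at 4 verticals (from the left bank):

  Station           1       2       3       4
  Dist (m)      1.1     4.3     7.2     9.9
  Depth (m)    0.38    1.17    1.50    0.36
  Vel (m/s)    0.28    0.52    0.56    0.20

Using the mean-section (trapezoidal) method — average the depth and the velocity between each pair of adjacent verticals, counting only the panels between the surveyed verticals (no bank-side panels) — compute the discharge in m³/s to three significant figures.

Panel 1-2: Δb = 3.2 m, d̄ = (0.38+1.17)/2 = 0.775, v̄ = (0.28+0.52)/2 = 0.4 → q = 3.2×0.775×0.4 = 0.9920 m³/s
Panel 2-3: Δb = 2.9 m, d̄ = (1.17+1.50)/2 = 1.335, v̄ = (0.52+0.56)/2 = 0.54 → q = 2.9×1.335×0.54 = 2.091 m³/s
Panel 3-4: Δb = 2.7 m, d̄ = (1.50+0.36)/2 = 0.93, v̄ = (0.56+0.20)/2 = 0.38 → q = 2.7×0.93×0.38 = 0.9542 m³/s
Q = Σ q = 4.037 m³/s

4.04 m³/s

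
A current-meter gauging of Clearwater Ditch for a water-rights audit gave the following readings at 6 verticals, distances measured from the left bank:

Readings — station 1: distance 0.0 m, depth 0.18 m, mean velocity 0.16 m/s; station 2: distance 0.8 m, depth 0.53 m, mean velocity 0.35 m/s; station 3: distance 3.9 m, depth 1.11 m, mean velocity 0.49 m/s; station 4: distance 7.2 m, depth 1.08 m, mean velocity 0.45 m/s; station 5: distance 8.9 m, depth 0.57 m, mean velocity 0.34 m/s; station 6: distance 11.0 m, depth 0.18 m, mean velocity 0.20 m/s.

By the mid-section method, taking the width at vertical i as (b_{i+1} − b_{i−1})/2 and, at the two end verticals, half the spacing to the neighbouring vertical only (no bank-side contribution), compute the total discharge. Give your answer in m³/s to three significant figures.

w_1 = (0.8 − 0.0)/2 = 0.4 m; q_1 = 0.16 × 0.18 × 0.4 = 0.01152 m³/s
w_2 = (3.9 − 0.0)/2 = 1.95 m; q_2 = 0.35 × 0.53 × 1.95 = 0.3617 m³/s
w_3 = (7.2 − 0.8)/2 = 3.2 m; q_3 = 0.49 × 1.11 × 3.2 = 1.740 m³/s
w_4 = (8.9 − 3.9)/2 = 2.5 m; q_4 = 0.45 × 1.08 × 2.5 = 1.215 m³/s
w_5 = (11.0 − 7.2)/2 = 1.9 m; q_5 = 0.34 × 0.57 × 1.9 = 0.3682 m³/s
w_6 = (11.0 − 8.9)/2 = 1.05 m; q_6 = 0.20 × 0.18 × 1.05 = 0.03780 m³/s
Q = Σ qᵢ = 3.735 m³/s

3.73 m³/s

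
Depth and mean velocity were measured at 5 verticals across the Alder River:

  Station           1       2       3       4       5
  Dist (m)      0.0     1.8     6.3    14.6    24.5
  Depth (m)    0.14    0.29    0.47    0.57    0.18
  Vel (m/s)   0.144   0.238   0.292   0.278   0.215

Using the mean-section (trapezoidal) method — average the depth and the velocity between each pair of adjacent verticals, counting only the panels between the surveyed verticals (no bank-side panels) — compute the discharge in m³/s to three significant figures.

Panel 1-2: Δb = 1.8 m, d̄ = (0.14+0.29)/2 = 0.215, v̄ = (0.144+0.238)/2 = 0.191 → q = 1.8×0.215×0.191 = 0.07392 m³/s
Panel 2-3: Δb = 4.5 m, d̄ = (0.29+0.47)/2 = 0.38, v̄ = (0.238+0.292)/2 = 0.265 → q = 4.5×0.38×0.265 = 0.4532 m³/s
Panel 3-4: Δb = 8.3 m, d̄ = (0.47+0.57)/2 = 0.52, v̄ = (0.292+0.278)/2 = 0.285 → q = 8.3×0.52×0.285 = 1.230 m³/s
Panel 4-5: Δb = 9.9 m, d̄ = (0.57+0.18)/2 = 0.375, v̄ = (0.278+0.215)/2 = 0.2465 → q = 9.9×0.375×0.2465 = 0.9151 m³/s
Q = Σ q = 2.672 m³/s

2.67 m³/s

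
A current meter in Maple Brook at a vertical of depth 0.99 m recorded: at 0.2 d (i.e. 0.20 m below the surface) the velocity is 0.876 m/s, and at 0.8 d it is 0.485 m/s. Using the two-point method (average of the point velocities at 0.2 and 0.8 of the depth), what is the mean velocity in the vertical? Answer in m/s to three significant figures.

0.681 m/s

v̄ = (0.876 + 0.485) / 2 = 0.6805 m/s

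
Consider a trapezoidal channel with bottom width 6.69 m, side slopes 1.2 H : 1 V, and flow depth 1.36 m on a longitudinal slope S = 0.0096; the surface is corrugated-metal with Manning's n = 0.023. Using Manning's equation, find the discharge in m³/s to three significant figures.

49.3 m³/s

A = (b + z·y)·y = (6.69 + 1.2×1.36)×1.36 = 11.32 m²
P = b + 2y√(1+z²) = 6.69 + 2×1.36×√(1+1.2²) = 10.94 m
R = A/P = 11.32/10.94 = 1.035 m
Q = (1/n)·A·R^(2/3)·S^(1/2) = (1/0.023) × 11.32 × 1.035^(2/3) × 0.0096^(1/2) = 49.32 m³/s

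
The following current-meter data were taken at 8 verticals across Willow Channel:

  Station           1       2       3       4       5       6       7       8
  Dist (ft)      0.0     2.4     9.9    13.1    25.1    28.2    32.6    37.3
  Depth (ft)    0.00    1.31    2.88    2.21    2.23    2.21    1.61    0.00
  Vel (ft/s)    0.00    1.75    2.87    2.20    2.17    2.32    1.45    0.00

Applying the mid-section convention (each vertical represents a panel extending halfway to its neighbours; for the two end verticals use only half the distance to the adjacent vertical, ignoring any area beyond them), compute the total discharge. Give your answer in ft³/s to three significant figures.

159 ft³/s

w_2 = (9.9 − 0.0)/2 = 4.95 ft; q_2 = 1.75 × 1.31 × 4.95 = 11.35 ft³/s
w_3 = (13.1 − 2.4)/2 = 5.35 ft; q_3 = 2.87 × 2.88 × 5.35 = 44.22 ft³/s
w_4 = (25.1 − 9.9)/2 = 7.6 ft; q_4 = 2.20 × 2.21 × 7.6 = 36.95 ft³/s
w_5 = (28.2 − 13.1)/2 = 7.55 ft; q_5 = 2.17 × 2.23 × 7.55 = 36.54 ft³/s
w_6 = (32.6 − 25.1)/2 = 3.75 ft; q_6 = 2.32 × 2.21 × 3.75 = 19.23 ft³/s
w_7 = (37.3 − 28.2)/2 = 4.55 ft; q_7 = 1.45 × 1.61 × 4.55 = 10.62 ft³/s
Stations 1, 8 contribute zero (depth or velocity is 0).
Q = Σ qᵢ = 158.9 ft³/s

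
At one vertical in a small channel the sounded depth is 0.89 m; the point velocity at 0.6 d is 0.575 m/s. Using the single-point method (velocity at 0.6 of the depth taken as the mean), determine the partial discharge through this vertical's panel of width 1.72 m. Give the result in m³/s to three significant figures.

v̄ = v₀.₆ = 0.575 m/s
q = v̄ × d × w = 0.5750 × 0.89 × 1.72 = 0.8802 m³/s

0.880 m³/s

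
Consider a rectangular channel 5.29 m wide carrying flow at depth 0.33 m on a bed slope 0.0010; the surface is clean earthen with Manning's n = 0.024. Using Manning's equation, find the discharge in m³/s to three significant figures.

A = b·y = 5.29 × 0.33 = 1.746 m²
P = b + 2y = 5.29 + 2×0.33 = 5.950 m
R = A/P = 1.746/5.950 = 0.2934 m
Q = (1/n)·A·R^(2/3)·S^(1/2) = (1/0.024) × 1.746 × 0.2934^(2/3) × 0.0010^(1/2) = 1.016 m³/s

1.02 m³/s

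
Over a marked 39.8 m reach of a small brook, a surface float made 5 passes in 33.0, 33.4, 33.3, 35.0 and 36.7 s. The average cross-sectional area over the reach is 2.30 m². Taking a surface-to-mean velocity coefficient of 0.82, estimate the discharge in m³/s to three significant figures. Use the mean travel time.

2.19 m³/s

t̄ = (33.0 + 33.4 + 33.3 + 35.0 + 36.7) / 5 = 34.28 s
v_surface = L / t̄ = 39.8 / 34.28 = 1.161 m/s
v_mean = 0.82 × 1.161 = 0.9520 m/s
Q = A × v_mean = 2.30 × 0.9520 = 2.190 m³/s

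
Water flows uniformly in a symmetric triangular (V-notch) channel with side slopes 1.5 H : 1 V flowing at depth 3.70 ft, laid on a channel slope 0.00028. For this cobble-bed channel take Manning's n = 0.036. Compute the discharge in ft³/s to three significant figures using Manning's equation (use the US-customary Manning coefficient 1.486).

18.9 ft³/s

A = z·y² = 1.5×3.70² = 20.54 ft²
P = 2y√(1+z²) = 2×3.70×√(1+1.5²) = 13.34 ft
R = A/P = 20.54/13.34 = 1.539 ft
Q = (1.486/n)·A·R^(2/3)·S^(1/2) = (1.486/0.036) × 20.54 × 1.539^(2/3) × 0.00028^(1/2) = 18.91 ft³/s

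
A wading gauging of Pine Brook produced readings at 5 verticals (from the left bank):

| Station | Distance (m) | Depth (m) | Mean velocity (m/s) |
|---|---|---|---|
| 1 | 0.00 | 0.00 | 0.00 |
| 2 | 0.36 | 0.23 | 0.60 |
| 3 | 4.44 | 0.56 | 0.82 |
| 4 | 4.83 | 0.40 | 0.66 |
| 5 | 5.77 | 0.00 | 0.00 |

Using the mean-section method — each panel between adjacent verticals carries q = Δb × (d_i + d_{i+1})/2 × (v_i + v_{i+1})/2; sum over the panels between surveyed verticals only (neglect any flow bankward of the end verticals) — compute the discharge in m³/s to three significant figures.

Panel 1-2: Δb = 0.36 m, d̄ = (0.00+0.23)/2 = 0.115, v̄ = (0.00+0.60)/2 = 0.3 → q = 0.36×0.115×0.3 = 0.01242 m³/s
Panel 2-3: Δb = 4.08 m, d̄ = (0.23+0.56)/2 = 0.395, v̄ = (0.60+0.82)/2 = 0.71 → q = 4.08×0.395×0.71 = 1.144 m³/s
Panel 3-4: Δb = 0.39 m, d̄ = (0.56+0.40)/2 = 0.48, v̄ = (0.82+0.66)/2 = 0.74 → q = 0.39×0.48×0.74 = 0.1385 m³/s
Panel 4-5: Δb = 0.94 m, d̄ = (0.40+0.00)/2 = 0.2, v̄ = (0.66+0.00)/2 = 0.33 → q = 0.94×0.2×0.33 = 0.06204 m³/s
Q = Σ q = 1.357 m³/s

1.36 m³/s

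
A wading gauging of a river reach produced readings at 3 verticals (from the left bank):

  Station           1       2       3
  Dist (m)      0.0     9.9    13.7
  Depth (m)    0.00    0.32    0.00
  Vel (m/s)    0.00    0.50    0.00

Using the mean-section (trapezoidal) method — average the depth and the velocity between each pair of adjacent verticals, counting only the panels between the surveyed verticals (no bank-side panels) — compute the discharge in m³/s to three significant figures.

0.548 m³/s

Panel 1-2: Δb = 9.9 m, d̄ = (0.00+0.32)/2 = 0.16, v̄ = (0.00+0.50)/2 = 0.25 → q = 9.9×0.16×0.25 = 0.3960 m³/s
Panel 2-3: Δb = 3.8 m, d̄ = (0.32+0.00)/2 = 0.16, v̄ = (0.50+0.00)/2 = 0.25 → q = 3.8×0.16×0.25 = 0.1520 m³/s
Q = Σ q = 0.5480 m³/s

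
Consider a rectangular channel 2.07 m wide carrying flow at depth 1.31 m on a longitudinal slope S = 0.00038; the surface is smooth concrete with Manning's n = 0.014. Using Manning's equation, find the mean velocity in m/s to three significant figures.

0.966 m/s

A = b·y = 2.07 × 1.31 = 2.712 m²
P = b + 2y = 2.07 + 2×1.31 = 4.690 m
R = A/P = 2.712/4.690 = 0.5782 m
Q = (1/n)·A·R^(2/3)·S^(1/2) = (1/0.014) × 2.712 × 0.5782^(2/3) × 0.00038^(1/2) = 2.621 m³/s
V = Q/A = 2.621/2.712 = 0.9664 m/s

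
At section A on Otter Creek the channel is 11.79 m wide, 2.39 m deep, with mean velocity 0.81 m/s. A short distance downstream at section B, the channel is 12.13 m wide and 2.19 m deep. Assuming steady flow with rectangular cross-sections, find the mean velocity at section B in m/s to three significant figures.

0.859 m/s

Q = A₁V₁ = (11.79×2.39) × 0.81 = 22.82 m³/s
A₂ = 12.13 × 2.19 = 26.56 m²
V₂ = Q/A₂ = 22.82/26.56 = 0.8592 m/s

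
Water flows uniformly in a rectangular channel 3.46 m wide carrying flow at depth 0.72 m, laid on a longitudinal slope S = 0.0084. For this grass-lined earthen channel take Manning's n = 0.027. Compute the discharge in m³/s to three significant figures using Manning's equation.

A = b·y = 3.46 × 0.72 = 2.491 m²
P = b + 2y = 3.46 + 2×0.72 = 4.900 m
R = A/P = 2.491/4.900 = 0.5084 m
Q = (1/n)·A·R^(2/3)·S^(1/2) = (1/0.027) × 2.491 × 0.5084^(2/3) × 0.0084^(1/2) = 5.387 m³/s

5.39 m³/s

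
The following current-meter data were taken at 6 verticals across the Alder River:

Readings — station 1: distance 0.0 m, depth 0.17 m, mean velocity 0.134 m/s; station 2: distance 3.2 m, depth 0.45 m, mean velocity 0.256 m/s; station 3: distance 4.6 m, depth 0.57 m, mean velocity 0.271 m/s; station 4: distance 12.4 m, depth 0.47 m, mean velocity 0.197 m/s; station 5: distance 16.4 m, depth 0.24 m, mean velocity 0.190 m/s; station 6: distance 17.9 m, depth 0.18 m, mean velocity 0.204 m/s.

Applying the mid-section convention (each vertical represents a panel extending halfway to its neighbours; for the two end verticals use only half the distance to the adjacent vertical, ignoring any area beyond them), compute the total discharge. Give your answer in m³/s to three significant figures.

1.71 m³/s

w_1 = (3.2 − 0.0)/2 = 1.6 m; q_1 = 0.134 × 0.17 × 1.6 = 0.03645 m³/s
w_2 = (4.6 − 0.0)/2 = 2.3 m; q_2 = 0.256 × 0.45 × 2.3 = 0.2650 m³/s
w_3 = (12.4 − 3.2)/2 = 4.6 m; q_3 = 0.271 × 0.57 × 4.6 = 0.7106 m³/s
w_4 = (16.4 − 4.6)/2 = 5.9 m; q_4 = 0.197 × 0.47 × 5.9 = 0.5463 m³/s
w_5 = (17.9 − 12.4)/2 = 2.75 m; q_5 = 0.190 × 0.24 × 2.75 = 0.1254 m³/s
w_6 = (17.9 − 16.4)/2 = 0.75 m; q_6 = 0.204 × 0.18 × 0.75 = 0.02754 m³/s
Q = Σ qᵢ = 1.711 m³/s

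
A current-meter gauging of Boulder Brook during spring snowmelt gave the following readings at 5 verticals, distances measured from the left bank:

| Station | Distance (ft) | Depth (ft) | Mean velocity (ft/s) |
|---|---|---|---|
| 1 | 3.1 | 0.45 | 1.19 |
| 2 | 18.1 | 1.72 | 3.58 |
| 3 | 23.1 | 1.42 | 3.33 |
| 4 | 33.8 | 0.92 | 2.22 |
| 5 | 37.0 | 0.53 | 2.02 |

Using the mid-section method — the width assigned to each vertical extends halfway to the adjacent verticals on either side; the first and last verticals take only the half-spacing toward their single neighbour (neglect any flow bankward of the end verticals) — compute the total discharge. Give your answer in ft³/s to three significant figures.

w_1 = (18.1 − 3.1)/2 = 7.5 ft; q_1 = 1.19 × 0.45 × 7.5 = 4.016 ft³/s
w_2 = (23.1 − 3.1)/2 = 10 ft; q_2 = 3.58 × 1.72 × 10 = 61.58 ft³/s
w_3 = (33.8 − 18.1)/2 = 7.85 ft; q_3 = 3.33 × 1.42 × 7.85 = 37.12 ft³/s
w_4 = (37.0 − 23.1)/2 = 6.95 ft; q_4 = 2.22 × 0.92 × 6.95 = 14.19 ft³/s
w_5 = (37.0 − 33.8)/2 = 1.6 ft; q_5 = 2.02 × 0.53 × 1.6 = 1.713 ft³/s
Q = Σ qᵢ = 118.6 ft³/s

119 ft³/s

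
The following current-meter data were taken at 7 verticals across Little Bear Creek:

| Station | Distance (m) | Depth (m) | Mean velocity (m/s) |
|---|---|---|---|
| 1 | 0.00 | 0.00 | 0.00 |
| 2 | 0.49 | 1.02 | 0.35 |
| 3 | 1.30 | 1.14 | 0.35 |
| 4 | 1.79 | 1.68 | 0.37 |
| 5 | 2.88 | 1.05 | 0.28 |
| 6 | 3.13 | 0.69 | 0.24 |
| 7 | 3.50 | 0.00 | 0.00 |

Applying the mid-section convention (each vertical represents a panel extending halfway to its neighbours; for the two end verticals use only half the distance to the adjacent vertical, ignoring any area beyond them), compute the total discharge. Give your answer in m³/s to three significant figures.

1.23 m³/s

w_2 = (1.30 − 0.00)/2 = 0.65 m; q_2 = 0.35 × 1.02 × 0.65 = 0.2321 m³/s
w_3 = (1.79 − 0.49)/2 = 0.65 m; q_3 = 0.35 × 1.14 × 0.65 = 0.2594 m³/s
w_4 = (2.88 − 1.30)/2 = 0.79 m; q_4 = 0.37 × 1.68 × 0.79 = 0.4911 m³/s
w_5 = (3.13 − 1.79)/2 = 0.67 m; q_5 = 0.28 × 1.05 × 0.67 = 0.1970 m³/s
w_6 = (3.50 − 2.88)/2 = 0.31 m; q_6 = 0.24 × 0.69 × 0.31 = 0.05134 m³/s
Stations 1, 7 contribute zero (depth or velocity is 0).
Q = Σ qᵢ = 1.231 m³/s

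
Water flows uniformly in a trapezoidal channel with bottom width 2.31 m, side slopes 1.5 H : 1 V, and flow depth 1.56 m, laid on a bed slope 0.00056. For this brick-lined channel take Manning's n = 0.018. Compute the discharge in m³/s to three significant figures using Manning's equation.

A = (b + z·y)·y = (2.31 + 1.5×1.56)×1.56 = 7.254 m²
P = b + 2y√(1+z²) = 2.31 + 2×1.56×√(1+1.5²) = 7.935 m
R = A/P = 7.254/7.935 = 0.9142 m
Q = (1/n)·A·R^(2/3)·S^(1/2) = (1/0.018) × 7.254 × 0.9142^(2/3) × 0.00056^(1/2) = 8.983 m³/s

8.98 m³/s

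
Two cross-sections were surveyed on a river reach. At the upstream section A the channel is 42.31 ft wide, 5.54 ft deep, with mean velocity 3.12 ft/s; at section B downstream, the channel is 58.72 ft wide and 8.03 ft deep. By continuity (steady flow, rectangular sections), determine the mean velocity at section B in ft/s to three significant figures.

1.55 ft/s

Q = A₁V₁ = (42.31×5.54) × 3.12 = 731.3 ft³/s
A₂ = 58.72 × 8.03 = 471.5 ft²
V₂ = Q/A₂ = 731.3/471.5 = 1.551 ft/s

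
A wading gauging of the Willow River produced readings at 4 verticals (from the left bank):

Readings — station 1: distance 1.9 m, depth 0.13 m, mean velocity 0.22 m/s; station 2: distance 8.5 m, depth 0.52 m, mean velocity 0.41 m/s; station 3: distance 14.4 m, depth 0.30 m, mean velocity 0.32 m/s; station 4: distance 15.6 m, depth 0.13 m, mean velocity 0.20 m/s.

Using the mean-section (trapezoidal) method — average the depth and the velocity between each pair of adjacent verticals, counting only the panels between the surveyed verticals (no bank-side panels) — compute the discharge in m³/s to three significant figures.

Panel 1-2: Δb = 6.6 m, d̄ = (0.13+0.52)/2 = 0.325, v̄ = (0.22+0.41)/2 = 0.315 → q = 6.6×0.325×0.315 = 0.6757 m³/s
Panel 2-3: Δb = 5.9 m, d̄ = (0.52+0.30)/2 = 0.41, v̄ = (0.41+0.32)/2 = 0.365 → q = 5.9×0.41×0.365 = 0.8829 m³/s
Panel 3-4: Δb = 1.2 m, d̄ = (0.30+0.13)/2 = 0.215, v̄ = (0.32+0.20)/2 = 0.26 → q = 1.2×0.215×0.26 = 0.06708 m³/s
Q = Σ q = 1.626 m³/s

1.63 m³/s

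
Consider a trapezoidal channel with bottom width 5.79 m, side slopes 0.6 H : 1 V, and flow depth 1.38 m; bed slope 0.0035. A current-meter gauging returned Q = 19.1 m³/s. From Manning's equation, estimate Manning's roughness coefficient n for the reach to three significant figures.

A = (b + z·y)·y = (5.79 + 0.6×1.38)×1.38 = 9.133 m²
P = b + 2y√(1+z²) = 5.79 + 2×1.38×√(1+0.6²) = 9.009 m
R = A/P = 9.133/9.009 = 1.014 m
n = (1/Q)·A·R^(2/3)·S^(1/2) = (1/19.1) × 9.133 × 1.009 × 0.05916 = 0.02855

0.0285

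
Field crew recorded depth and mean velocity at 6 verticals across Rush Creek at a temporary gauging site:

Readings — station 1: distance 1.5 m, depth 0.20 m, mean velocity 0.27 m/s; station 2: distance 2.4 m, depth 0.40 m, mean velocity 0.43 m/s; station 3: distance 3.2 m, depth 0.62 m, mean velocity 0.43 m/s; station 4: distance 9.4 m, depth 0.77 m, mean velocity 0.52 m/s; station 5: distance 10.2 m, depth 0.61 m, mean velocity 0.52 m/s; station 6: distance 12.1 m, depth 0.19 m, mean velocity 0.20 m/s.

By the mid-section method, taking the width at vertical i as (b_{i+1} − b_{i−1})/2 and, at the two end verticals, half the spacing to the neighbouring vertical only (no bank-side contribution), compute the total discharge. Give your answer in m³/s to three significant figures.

w_1 = (2.4 − 1.5)/2 = 0.45 m; q_1 = 0.27 × 0.20 × 0.45 = 0.02430 m³/s
w_2 = (3.2 − 1.5)/2 = 0.85 m; q_2 = 0.43 × 0.40 × 0.85 = 0.1462 m³/s
w_3 = (9.4 − 2.4)/2 = 3.5 m; q_3 = 0.43 × 0.62 × 3.5 = 0.9331 m³/s
w_4 = (10.2 − 3.2)/2 = 3.5 m; q_4 = 0.52 × 0.77 × 3.5 = 1.401 m³/s
w_5 = (12.1 − 9.4)/2 = 1.35 m; q_5 = 0.52 × 0.61 × 1.35 = 0.4282 m³/s
w_6 = (12.1 − 10.2)/2 = 0.95 m; q_6 = 0.20 × 0.19 × 0.95 = 0.03610 m³/s
Q = Σ qᵢ = 2.969 m³/s

2.97 m³/s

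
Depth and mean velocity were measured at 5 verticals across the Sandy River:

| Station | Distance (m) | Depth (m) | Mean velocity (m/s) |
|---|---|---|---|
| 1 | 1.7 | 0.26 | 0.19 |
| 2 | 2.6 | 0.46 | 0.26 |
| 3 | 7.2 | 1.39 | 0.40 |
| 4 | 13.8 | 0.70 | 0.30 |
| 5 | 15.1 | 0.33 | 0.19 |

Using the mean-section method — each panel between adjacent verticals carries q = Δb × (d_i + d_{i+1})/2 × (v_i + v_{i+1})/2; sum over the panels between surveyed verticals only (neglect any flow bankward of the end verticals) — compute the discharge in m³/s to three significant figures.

4.06 m³/s

Panel 1-2: Δb = 0.9 m, d̄ = (0.26+0.46)/2 = 0.36, v̄ = (0.19+0.26)/2 = 0.225 → q = 0.9×0.36×0.225 = 0.07290 m³/s
Panel 2-3: Δb = 4.6 m, d̄ = (0.46+1.39)/2 = 0.925, v̄ = (0.26+0.40)/2 = 0.33 → q = 4.6×0.925×0.33 = 1.404 m³/s
Panel 3-4: Δb = 6.6 m, d̄ = (1.39+0.70)/2 = 1.045, v̄ = (0.40+0.30)/2 = 0.35 → q = 6.6×1.045×0.35 = 2.414 m³/s
Panel 4-5: Δb = 1.3 m, d̄ = (0.70+0.33)/2 = 0.515, v̄ = (0.30+0.19)/2 = 0.245 → q = 1.3×0.515×0.245 = 0.1640 m³/s
Q = Σ q = 4.055 m³/s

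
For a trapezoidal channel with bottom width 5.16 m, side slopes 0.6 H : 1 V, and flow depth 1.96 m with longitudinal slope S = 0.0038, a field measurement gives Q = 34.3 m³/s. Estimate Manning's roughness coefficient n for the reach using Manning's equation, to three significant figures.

A = (b + z·y)·y = (5.16 + 0.6×1.96)×1.96 = 12.42 m²
P = b + 2y√(1+z²) = 5.16 + 2×1.96×√(1+0.6²) = 9.731 m
R = A/P = 12.42/9.731 = 1.276 m
n = (1/Q)·A·R^(2/3)·S^(1/2) = (1/34.3) × 12.42 × 1.177 × 0.06164 = 0.02626

0.0263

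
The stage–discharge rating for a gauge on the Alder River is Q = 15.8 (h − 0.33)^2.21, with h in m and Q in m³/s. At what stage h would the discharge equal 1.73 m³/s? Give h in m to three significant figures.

h − h₀ = (Q/C)^(1/b) = (1.73/15.8)^(1/2.21) = 0.3676 m
h = 0.33 + 0.3676 = 0.6976 m

0.698 m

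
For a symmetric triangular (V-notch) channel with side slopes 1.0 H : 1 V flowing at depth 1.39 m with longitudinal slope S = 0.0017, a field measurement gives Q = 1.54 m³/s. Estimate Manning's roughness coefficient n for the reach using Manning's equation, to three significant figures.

A = z·y² = 1.0×1.39² = 1.932 m²
P = 2y√(1+z²) = 2×1.39×√(1+1.0²) = 3.932 m
R = A/P = 1.932/3.932 = 0.4914 m
n = (1/Q)·A·R^(2/3)·S^(1/2) = (1/1.54) × 1.932 × 0.6227 × 0.04123 = 0.03221

0.0322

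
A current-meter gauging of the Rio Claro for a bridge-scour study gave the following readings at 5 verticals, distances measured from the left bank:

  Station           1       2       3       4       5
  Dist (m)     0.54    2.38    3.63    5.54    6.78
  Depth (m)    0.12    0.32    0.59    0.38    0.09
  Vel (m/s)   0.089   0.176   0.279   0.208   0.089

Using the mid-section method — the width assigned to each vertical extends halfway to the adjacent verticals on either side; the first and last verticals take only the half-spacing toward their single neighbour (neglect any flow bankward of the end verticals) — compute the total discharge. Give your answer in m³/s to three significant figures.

w_1 = (2.38 − 0.54)/2 = 0.92 m; q_1 = 0.089 × 0.12 × 0.92 = 0.009826 m³/s
w_2 = (3.63 − 0.54)/2 = 1.545 m; q_2 = 0.176 × 0.32 × 1.545 = 0.08701 m³/s
w_3 = (5.54 − 2.38)/2 = 1.58 m; q_3 = 0.279 × 0.59 × 1.58 = 0.2601 m³/s
w_4 = (6.78 − 3.63)/2 = 1.575 m; q_4 = 0.208 × 0.38 × 1.575 = 0.1245 m³/s
w_5 = (6.78 − 5.54)/2 = 0.62 m; q_5 = 0.089 × 0.09 × 0.62 = 0.004966 m³/s
Q = Σ qᵢ = 0.4864 m³/s

0.486 m³/s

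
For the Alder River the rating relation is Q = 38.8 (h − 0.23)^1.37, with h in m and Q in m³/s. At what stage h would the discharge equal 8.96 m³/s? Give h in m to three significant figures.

h − h₀ = (Q/C)^(1/b) = (8.96/38.8)^(1/1.37) = 0.3431 m
h = 0.23 + 0.3431 = 0.5731 m

0.573 m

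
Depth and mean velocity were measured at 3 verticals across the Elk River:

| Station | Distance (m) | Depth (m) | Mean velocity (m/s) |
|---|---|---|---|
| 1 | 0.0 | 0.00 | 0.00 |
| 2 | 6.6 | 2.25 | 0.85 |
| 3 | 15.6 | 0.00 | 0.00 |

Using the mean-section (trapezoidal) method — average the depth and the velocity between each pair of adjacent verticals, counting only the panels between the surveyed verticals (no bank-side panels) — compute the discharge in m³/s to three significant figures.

Panel 1-2: Δb = 6.6 m, d̄ = (0.00+2.25)/2 = 1.125, v̄ = (0.00+0.85)/2 = 0.425 → q = 6.6×1.125×0.425 = 3.156 m³/s
Panel 2-3: Δb = 9 m, d̄ = (2.25+0.00)/2 = 1.125, v̄ = (0.85+0.00)/2 = 0.425 → q = 9×1.125×0.425 = 4.303 m³/s
Q = Σ q = 7.459 m³/s

7.46 m³/s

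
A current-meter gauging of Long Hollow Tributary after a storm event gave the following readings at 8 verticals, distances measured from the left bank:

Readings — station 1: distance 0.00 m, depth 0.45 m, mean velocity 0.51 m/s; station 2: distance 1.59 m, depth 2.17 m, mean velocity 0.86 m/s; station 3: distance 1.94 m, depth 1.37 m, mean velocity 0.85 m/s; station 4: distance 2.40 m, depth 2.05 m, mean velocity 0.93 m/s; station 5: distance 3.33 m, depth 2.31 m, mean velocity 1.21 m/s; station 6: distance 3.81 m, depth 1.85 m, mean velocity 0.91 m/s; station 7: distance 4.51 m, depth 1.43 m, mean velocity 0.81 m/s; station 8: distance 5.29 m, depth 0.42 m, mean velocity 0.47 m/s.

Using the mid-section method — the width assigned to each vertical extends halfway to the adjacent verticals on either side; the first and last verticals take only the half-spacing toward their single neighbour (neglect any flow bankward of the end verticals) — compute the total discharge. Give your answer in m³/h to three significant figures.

w_1 = (1.59 − 0.00)/2 = 0.795 m; q_1 = 0.51 × 0.45 × 0.795 = 0.1825 m³/s
w_2 = (1.94 − 0.00)/2 = 0.97 m; q_2 = 0.86 × 2.17 × 0.97 = 1.810 m³/s
w_3 = (2.40 − 1.59)/2 = 0.405 m; q_3 = 0.85 × 1.37 × 0.405 = 0.4716 m³/s
w_4 = (3.33 − 1.94)/2 = 0.695 m; q_4 = 0.93 × 2.05 × 0.695 = 1.325 m³/s
w_5 = (3.81 − 2.40)/2 = 0.705 m; q_5 = 1.21 × 2.31 × 0.705 = 1.971 m³/s
w_6 = (4.51 − 3.33)/2 = 0.59 m; q_6 = 0.91 × 1.85 × 0.59 = 0.9933 m³/s
w_7 = (5.29 − 3.81)/2 = 0.74 m; q_7 = 0.81 × 1.43 × 0.74 = 0.8571 m³/s
w_8 = (5.29 − 4.51)/2 = 0.39 m; q_8 = 0.47 × 0.42 × 0.39 = 0.07699 m³/s
Q = Σ qᵢ = 7.687 m³/s
= 7.687 × 3600 = 27670 m³/h

27700 m³/h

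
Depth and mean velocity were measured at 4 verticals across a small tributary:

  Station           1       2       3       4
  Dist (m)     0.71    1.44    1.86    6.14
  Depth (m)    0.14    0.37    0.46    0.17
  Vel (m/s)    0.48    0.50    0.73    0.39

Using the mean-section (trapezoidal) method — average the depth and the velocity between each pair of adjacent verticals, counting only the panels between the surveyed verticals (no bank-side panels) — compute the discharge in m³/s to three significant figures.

Panel 1-2: Δb = 0.73 m, d̄ = (0.14+0.37)/2 = 0.255, v̄ = (0.48+0.50)/2 = 0.49 → q = 0.73×0.255×0.49 = 0.09121 m³/s
Panel 2-3: Δb = 0.42 m, d̄ = (0.37+0.46)/2 = 0.415, v̄ = (0.50+0.73)/2 = 0.615 → q = 0.42×0.415×0.615 = 0.1072 m³/s
Panel 3-4: Δb = 4.28 m, d̄ = (0.46+0.17)/2 = 0.315, v̄ = (0.73+0.39)/2 = 0.56 → q = 4.28×0.315×0.56 = 0.7550 m³/s
Q = Σ q = 0.9534 m³/s

0.953 m³/s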